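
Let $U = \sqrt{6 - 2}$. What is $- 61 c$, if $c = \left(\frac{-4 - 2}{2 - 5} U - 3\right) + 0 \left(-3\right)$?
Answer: $-61$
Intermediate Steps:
$U = 2$ ($U = \sqrt{4} = 2$)
$c = 1$ ($c = \left(\frac{-4 - 2}{2 - 5} \cdot 2 - 3\right) + 0 \left(-3\right) = \left(- \frac{6}{-3} \cdot 2 - 3\right) + 0 = \left(\left(-6\right) \left(- \frac{1}{3}\right) 2 - 3\right) + 0 = \left(2 \cdot 2 - 3\right) + 0 = \left(4 - 3\right) + 0 = 1 + 0 = 1$)
$- 61 c = \left(-61\right) 1 = -61$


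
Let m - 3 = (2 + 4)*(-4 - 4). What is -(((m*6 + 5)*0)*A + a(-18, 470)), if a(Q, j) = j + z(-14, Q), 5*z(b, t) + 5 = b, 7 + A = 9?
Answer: -2331/5 ≈ -466.20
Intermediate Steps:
A = 2 (A = -7 + 9 = 2)
z(b, t) = -1 + b/5
m = -45 (m = 3 + (2 + 4)*(-4 - 4) = 3 + 6*(-8) = 3 - 48 = -45)
a(Q, j) = -19/5 + j (a(Q, j) = j + (-1 + (⅕)*(-14)) = j + (-1 - 14/5) = j - 19/5 = -19/5 + j)
-(((m*6 + 5)*0)*A + a(-18, 470)) = -(((-45*6 + 5)*0)*2 + (-19/5 + 470)) = -(((-270 + 5)*0)*2 + 2331/5) = -(-265*0*2 + 2331/5) = -(0*2 + 2331/5) = -(0 + 2331/5) = -1*2331/5 = -2331/5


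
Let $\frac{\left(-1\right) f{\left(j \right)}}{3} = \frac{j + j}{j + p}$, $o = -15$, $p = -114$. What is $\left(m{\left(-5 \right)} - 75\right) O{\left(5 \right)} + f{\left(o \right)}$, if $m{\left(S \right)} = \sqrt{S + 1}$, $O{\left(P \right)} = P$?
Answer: $- \frac{16155}{43} + 10 i \approx -375.7 + 10.0 i$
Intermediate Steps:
$m{\left(S \right)} = \sqrt{1 + S}$
$f{\left(j \right)} = - \frac{6 j}{-114 + j}$ ($f{\left(j \right)} = - 3 \frac{j + j}{j - 114} = - 3 \frac{2 j}{-114 + j} = - \frac{6 j}{-114 + j}$)
$\left(m{\left(-5 \right)} - 75\right) O{\left(5 \right)} + f{\left(o \right)} = \left(\sqrt{1 - 5} - 75\right) 5 - - \frac{90}{-114 - 15} = \left(\sqrt{-4} - 75\right) 5 - - \frac{90}{-129} = \left(2 i - 75\right) 5 - \left(-90\right) \left(- \frac{1}{129}\right) = \left(-75 + 2 i\right) 5 - \frac{30}{43} = \left(-375 + 10 i\right) - \frac{30}{43} = - \frac{16155}{43} + 10 i$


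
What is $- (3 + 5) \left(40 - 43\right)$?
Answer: $24$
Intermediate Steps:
$- (3 + 5) \left(40 - 43\right) = \left(-1\right) 8 \left(-3\right) = \left(-8\right) \left(-3\right) = 24$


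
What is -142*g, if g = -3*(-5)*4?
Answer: -8520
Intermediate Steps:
g = 60 (g = 15*4 = 60)
-142*g = -142*60 = -8520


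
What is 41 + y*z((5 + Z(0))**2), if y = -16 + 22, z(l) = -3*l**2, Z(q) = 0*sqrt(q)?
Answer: -11209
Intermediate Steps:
Z(q) = 0
y = 6
41 + y*z((5 + Z(0))**2) = 41 + 6*(-3*(5 + 0)**4) = 41 + 6*(-3*(5**2)**2) = 41 + 6*(-3*25**2) = 41 + 6*(-3*625) = 41 + 6*(-1875) = 41 - 11250 = -11209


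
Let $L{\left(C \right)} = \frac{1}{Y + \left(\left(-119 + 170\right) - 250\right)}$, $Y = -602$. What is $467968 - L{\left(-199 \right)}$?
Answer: $\frac{374842369}{801} \approx 4.6797 \cdot 10^{5}$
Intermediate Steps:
$L{\left(C \right)} = - \frac{1}{801}$ ($L{\left(C \right)} = \frac{1}{-602 + \left(\left(-119 + 170\right) - 250\right)} = \frac{1}{-602 + \left(51 - 250\right)} = \frac{1}{-602 - 199} = \frac{1}{-801} = - \frac{1}{801}$)
$467968 - L{\left(-199 \right)} = 467968 - - \frac{1}{801} = 467968 + \frac{1}{801} = \frac{374842369}{801}$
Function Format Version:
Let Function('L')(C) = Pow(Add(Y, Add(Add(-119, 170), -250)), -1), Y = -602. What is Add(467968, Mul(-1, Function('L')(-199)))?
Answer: Rational(374842369, 801) ≈ 4.6797e+5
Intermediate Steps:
Function('L')(C) = Rational(-1, 801) (Function('L')(C) = Pow(Add(-602, Add(Add(-119, 170), -250)), -1) = Pow(Add(-602, Add(51, -250)), -1) = Pow(Add(-602, -199), -1) = Pow(-801, -1) = Rational(-1, 801))
Add(467968, Mul(-1, Function('L')(-199))) = Add(467968, Mul(-1, Rational(-1, 801))) = Add(467968, Rational(1, 801)) = Rational(374842369, 801)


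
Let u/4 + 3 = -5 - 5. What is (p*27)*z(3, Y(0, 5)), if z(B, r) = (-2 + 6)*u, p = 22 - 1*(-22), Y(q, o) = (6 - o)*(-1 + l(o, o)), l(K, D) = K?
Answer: -247104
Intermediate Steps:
Y(q, o) = (-1 + o)*(6 - o) (Y(q, o) = (6 - o)*(-1 + o) = (-1 + o)*(6 - o))
u = -52 (u = -12 + 4*(-5 - 5) = -12 + 4*(-10) = -12 - 40 = -52)
p = 44 (p = 22 + 22 = 44)
z(B, r) = -208 (z(B, r) = (-2 + 6)*(-52) = 4*(-52) = -208)
(p*27)*z(3, Y(0, 5)) = (44*27)*(-208) = 1188*(-208) = -247104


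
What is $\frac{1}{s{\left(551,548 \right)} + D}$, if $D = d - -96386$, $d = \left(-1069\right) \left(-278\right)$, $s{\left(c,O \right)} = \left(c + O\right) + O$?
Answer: $\frac{1}{395215} \approx 2.5303 \cdot 10^{-6}$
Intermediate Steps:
$s{\left(c,O \right)} = c + 2 O$ ($s{\left(c,O \right)} = \left(O + c\right) + O = c + 2 O$)
$d = 297182$
$D = 393568$ ($D = 297182 - -96386 = 297182 + 96386 = 393568$)
$\frac{1}{s{\left(551,548 \right)} + D} = \frac{1}{\left(551 + 2 \cdot 548\right) + 393568} = \frac{1}{\left(551 + 1096\right) + 393568} = \frac{1}{1647 + 393568} = \frac{1}{395215}$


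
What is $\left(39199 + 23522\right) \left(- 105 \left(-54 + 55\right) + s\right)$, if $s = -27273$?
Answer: $-1717175538$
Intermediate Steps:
$\left(39199 + 23522\right) \left(- 105 \left(-54 + 55\right) + s\right) = \left(39199 + 23522\right) \left(- 105 \left(-54 + 55\right) - 27273\right) = 62721 \left(\left(-105\right) 1 - 27273\right) = 62721 \left(-105 - 27273\right) = 62721 \left(-27378\right) = -1717175538$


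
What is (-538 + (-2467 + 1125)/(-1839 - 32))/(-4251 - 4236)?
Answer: 1005256/15879177 ≈ 0.063307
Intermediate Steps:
(-538 + (-2467 + 1125)/(-1839 - 32))/(-4251 - 4236) = (-538 - 1342/(-1871))/(-8487) = (-538 - 1342*(-1/1871))*(-1/8487) = (-538 + 1342/1871)*(-1/8487) = -1005256/1871*(-1/8487) = 1005256/15879177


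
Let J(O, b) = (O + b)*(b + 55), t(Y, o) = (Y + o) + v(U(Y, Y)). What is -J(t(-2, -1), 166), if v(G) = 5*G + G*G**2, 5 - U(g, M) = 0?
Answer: -69173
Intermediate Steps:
U(g, M) = 5 (U(g, M) = 5 - 1*0 = 5 + 0 = 5)
v(G) = G**3 + 5*G (v(G) = 5*G + G**3 = G**3 + 5*G)
t(Y, o) = 150 + Y + o (t(Y, o) = (Y + o) + 5*(5 + 5**2) = (Y + o) + 5*(5 + 25) = (Y + o) + 5*30 = (Y + o) + 150 = 150 + Y + o)
J(O, b) = (55 + b)*(O + b) (J(O, b) = (O + b)*(55 + b) = (55 + b)*(O + b))
-J(t(-2, -1), 166) = -(166**2 + 55*(150 - 2 - 1) + 55*166 + (150 - 2 - 1)*166) = -(27556 + 55*147 + 9130 + 147*166) = -(27556 + 8085 + 9130 + 24402) = -1*69173 = -69173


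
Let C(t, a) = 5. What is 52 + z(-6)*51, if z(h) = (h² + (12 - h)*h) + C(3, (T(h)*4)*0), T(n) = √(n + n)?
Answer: -3365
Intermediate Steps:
T(n) = √2*√n (T(n) = √(2*n) = √2*√n)
z(h) = 5 + h² + h*(12 - h) (z(h) = (h² + (12 - h)*h) + 5 = (h² + h*(12 - h)) + 5 = 5 + h² + h*(12 - h))
52 + z(-6)*51 = 52 + (5 + 12*(-6))*51 = 52 + (5 - 72)*51 = 52 - 67*51 = 52 - 3417 = -3365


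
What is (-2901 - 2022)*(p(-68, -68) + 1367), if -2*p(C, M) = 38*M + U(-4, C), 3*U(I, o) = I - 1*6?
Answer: -13098462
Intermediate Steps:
U(I, o) = -2 + I/3 (U(I, o) = (I - 1*6)/3 = (I - 6)/3 = (-6 + I)/3 = -2 + I/3)
p(C, M) = 5/3 - 19*M (p(C, M) = -(38*M + (-2 + (⅓)*(-4)))/2 = -(38*M + (-2 - 4/3))/2 = -(38*M - 10/3)/2 = -(-10/3 + 38*M)/2 = 5/3 - 19*M)
(-2901 - 2022)*(p(-68, -68) + 1367) = (-2901 - 2022)*((5/3 - 19*(-68)) + 1367) = -4923*((5/3 + 1292) + 1367) = -4923*(3881/3 + 1367) = -4923*7982/3 = -13098462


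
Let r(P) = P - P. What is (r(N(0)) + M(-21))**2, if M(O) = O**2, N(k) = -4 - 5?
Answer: 194481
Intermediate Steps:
N(k) = -9
r(P) = 0
(r(N(0)) + M(-21))**2 = (0 + (-21)**2)**2 = (0 + 441)**2 = 441**2 = 194481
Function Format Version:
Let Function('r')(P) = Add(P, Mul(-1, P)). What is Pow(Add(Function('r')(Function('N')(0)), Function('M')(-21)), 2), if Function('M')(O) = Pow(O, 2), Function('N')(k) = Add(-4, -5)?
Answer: 194481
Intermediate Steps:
Function('N')(k) = -9
Function('r')(P) = 0
Pow(Add(Function('r')(Function('N')(0)), Function('M')(-21)), 2) = Pow(Add(0, Pow(-21, 2)), 2) = Pow(Add(0, 441), 2) = Pow(441, 2) = 194481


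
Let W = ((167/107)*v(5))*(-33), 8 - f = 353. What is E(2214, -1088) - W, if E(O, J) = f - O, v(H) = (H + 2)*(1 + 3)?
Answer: -119505/107 ≈ -1116.9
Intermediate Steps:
f = -345 (f = 8 - 1*353 = 8 - 353 = -345)
v(H) = 8 + 4*H (v(H) = (2 + H)*4 = 8 + 4*H)
E(O, J) = -345 - O
W = -154308/107 (W = ((167/107)*(8 + 4*5))*(-33) = ((167*(1/107))*(8 + 20))*(-33) = ((167/107)*28)*(-33) = (4676/107)*(-33) = -154308/107 ≈ -1442.1)
E(2214, -1088) - W = (-345 - 1*2214) - 1*(-154308/107) = (-345 - 2214) + 154308/107 = -2559 + 154308/107 = -119505/107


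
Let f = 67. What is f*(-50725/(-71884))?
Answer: 3398575/71884 ≈ 47.279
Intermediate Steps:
f*(-50725/(-71884)) = 67*(-50725/(-71884)) = 67*(-50725*(-1/71884)) = 67*(50725/71884) = 3398575/71884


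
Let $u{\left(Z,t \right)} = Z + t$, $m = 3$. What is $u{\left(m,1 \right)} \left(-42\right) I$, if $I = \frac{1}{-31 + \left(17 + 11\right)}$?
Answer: $56$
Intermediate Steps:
$I = - \frac{1}{3}$ ($I = \frac{1}{-31 + 28} = \frac{1}{-3} = - \frac{1}{3} \approx -0.33333$)
$u{\left(m,1 \right)} \left(-42\right) I = \left(3 + 1\right) \left(-42\right) \left(- \frac{1}{3}\right) = 4 \left(-42\right) \left(- \frac{1}{3}\right) = \left(-168\right) \left(- \frac{1}{3}\right) = 56$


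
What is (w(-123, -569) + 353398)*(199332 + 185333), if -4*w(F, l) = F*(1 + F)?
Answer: 268993541845/2 ≈ 1.3450e+11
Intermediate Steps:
w(F, l) = -F*(1 + F)/4
(w(-123, -569) + 353398)*(199332 + 185333) = (-¼*(-123)*(1 - 123) + 353398)*(199332 + 185333) = (-¼*(-123)*(-122) + 353398)*384665 = (-7503/2 + 353398)*384665 = (699293/2)*384665 = 268993541845/2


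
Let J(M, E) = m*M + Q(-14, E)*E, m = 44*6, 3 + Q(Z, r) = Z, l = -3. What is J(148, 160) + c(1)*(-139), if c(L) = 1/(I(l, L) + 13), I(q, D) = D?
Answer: 508789/14 ≈ 36342.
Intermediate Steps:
Q(Z, r) = -3 + Z
c(L) = 1/(13 + L) (c(L) = 1/(L + 13) = 1/(13 + L))
m = 264
J(M, E) = -17*E + 264*M (J(M, E) = 264*M + (-3 - 14)*E = 264*M - 17*E = -17*E + 264*M)
J(148, 160) + c(1)*(-139) = (-17*160 + 264*148) - 139/(13 + 1) = (-2720 + 39072) - 139/14 = 36352 + (1/14)*(-139) = 36352 - 139/14 = 508789/14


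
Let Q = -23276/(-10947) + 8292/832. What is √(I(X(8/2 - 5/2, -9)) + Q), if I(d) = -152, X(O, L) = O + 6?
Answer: I*√45335419413843/569244 ≈ 11.828*I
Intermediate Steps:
X(O, L) = 6 + O
Q = 27534539/2276976 (Q = -23276*(-1/10947) + 8292*(1/832) = 23276/10947 + 2073/208 = 27534539/2276976 ≈ 12.093)
√(I(X(8/2 - 5/2, -9)) + Q) = √(-152 + 27534539/2276976) = √(-318565813/2276976) = I*√45335419413843/569244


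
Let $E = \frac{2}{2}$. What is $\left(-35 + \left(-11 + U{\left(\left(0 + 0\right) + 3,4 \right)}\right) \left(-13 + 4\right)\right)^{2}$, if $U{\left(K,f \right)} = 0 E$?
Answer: $4096$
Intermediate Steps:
$E = 1$ ($E = 2 \cdot \frac{1}{2} = 1$)
$U{\left(K,f \right)} = 0$ ($U{\left(K,f \right)} = 0 \cdot 1 = 0$)
$\left(-35 + \left(-11 + U{\left(\left(0 + 0\right) + 3,4 \right)}\right) \left(-13 + 4\right)\right)^{2} = \left(-35 + \left(-11 + 0\right) \left(-13 + 4\right)\right)^{2} = \left(-35 - -99\right)^{2} = \left(-35 + 99\right)^{2} = 64^{2} = 4096$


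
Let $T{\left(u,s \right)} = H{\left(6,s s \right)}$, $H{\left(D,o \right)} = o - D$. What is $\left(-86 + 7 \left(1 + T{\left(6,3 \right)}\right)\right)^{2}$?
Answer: $3364$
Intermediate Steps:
$T{\left(u,s \right)} = -6 + s^{2}$ ($T{\left(u,s \right)} = s s - 6 = s^{2} - 6 = -6 + s^{2}$)
$\left(-86 + 7 \left(1 + T{\left(6,3 \right)}\right)\right)^{2} = \left(-86 + 7 \left(1 - \left(6 - 3^{2}\right)\right)\right)^{2} = \left(-86 + 7 \left(1 + \left(-6 + 9\right)\right)\right)^{2} = \left(-86 + 7 \left(1 + 3\right)\right)^{2} = \left(-86 + 7 \cdot 4\right)^{2} = \left(-86 + 28\right)^{2} = \left(-58\right)^{2} = 3364$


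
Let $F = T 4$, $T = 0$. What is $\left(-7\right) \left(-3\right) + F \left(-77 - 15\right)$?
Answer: $21$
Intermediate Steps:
$F = 0$ ($F = 0 \cdot 4 = 0$)
$\left(-7\right) \left(-3\right) + F \left(-77 - 15\right) = \left(-7\right) \left(-3\right) + 0 \left(-77 - 15\right) = 21 + 0 \left(-77 - 15\right) = 21 + 0 \left(-92\right) = 21 + 0 = 21$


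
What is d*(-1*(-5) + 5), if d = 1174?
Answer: 11740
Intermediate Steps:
d*(-1*(-5) + 5) = 1174*(-1*(-5) + 5) = 1174*(5 + 5) = 1174*10 = 11740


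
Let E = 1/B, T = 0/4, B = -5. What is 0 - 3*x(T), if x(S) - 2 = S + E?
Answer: -27/5 ≈ -5.4000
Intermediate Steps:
T = 0 (T = 0*(¼) = 0)
E = -⅕ (E = 1/(-5) = -⅕ ≈ -0.20000)
x(S) = 9/5 + S (x(S) = 2 + (S - ⅕) = 2 + (-⅕ + S) = 9/5 + S)
0 - 3*x(T) = 0 - 3*(9/5 + 0) = 0 - 3*9/5 = 0 - 27/5 = -27/5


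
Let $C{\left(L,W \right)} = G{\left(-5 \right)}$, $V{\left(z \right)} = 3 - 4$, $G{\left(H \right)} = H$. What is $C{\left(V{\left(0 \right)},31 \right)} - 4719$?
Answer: $-4724$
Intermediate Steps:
$V{\left(z \right)} = -1$ ($V{\left(z \right)} = 3 - 4 = -1$)
$C{\left(L,W \right)} = -5$
$C{\left(V{\left(0 \right)},31 \right)} - 4719 = -5 - 4719 = -4724$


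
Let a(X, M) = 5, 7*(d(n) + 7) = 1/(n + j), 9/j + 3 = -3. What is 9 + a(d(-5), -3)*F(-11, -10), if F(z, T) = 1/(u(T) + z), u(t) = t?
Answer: 184/21 ≈ 8.7619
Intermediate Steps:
j = -3/2 (j = 9/(-3 - 3) = 9/(-6) = 9*(-1/6) = -3/2 ≈ -1.5000)
F(z, T) = 1/(T + z)
d(n) = -7 + 1/(7*(-3/2 + n)) (d(n) = -7 + 1/(7*(n - 3/2)) = -7 + 1/(7*(-3/2 + n)))
9 + a(d(-5), -3)*F(-11, -10) = 9 + 5/(-10 - 11) = 9 + 5/(-21) = 9 + 5*(-1/21) = 9 - 5/21 = 184/21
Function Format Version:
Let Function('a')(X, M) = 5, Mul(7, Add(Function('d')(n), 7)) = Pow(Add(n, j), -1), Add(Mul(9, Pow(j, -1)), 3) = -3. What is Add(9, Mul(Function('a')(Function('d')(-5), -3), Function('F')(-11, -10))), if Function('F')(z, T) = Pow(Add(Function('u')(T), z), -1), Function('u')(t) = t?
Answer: Rational(184, 21) ≈ 8.7619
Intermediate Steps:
j = Rational(-3, 2) (j = Mul(9, Pow(Add(-3, -3), -1)) = Mul(9, Pow(-6, -1)) = Mul(9, Rational(-1, 6)) = Rational(-3, 2) ≈ -1.5000)
Function('F')(z, T) = Pow(Add(T, z), -1)
Function('d')(n) = Add(-7, Mul(Rational(1, 7), Pow(Add(Rational(-3, 2), n), -1))) (Function('d')(n) = Add(-7, Mul(Rational(1, 7), Pow(Add(n, Rational(-3, 2)), -1))) = Add(-7, Mul(Rational(1, 7), Pow(Add(Rational(-3, 2), n), -1))))
Add(9, Mul(Function('a')(Function('d')(-5), -3), Function('F')(-11, -10))) = Add(9, Mul(5, Pow(Add(-10, -11), -1))) = Add(9, Mul(5, Pow(-21, -1))) = Add(9, Mul(5, Rational(-1, 21))) = Add(9, Rational(-5, 21)) = Rational(184, 21)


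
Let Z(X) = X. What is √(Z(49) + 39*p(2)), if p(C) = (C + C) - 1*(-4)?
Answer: 19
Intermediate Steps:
p(C) = 4 + 2*C (p(C) = 2*C + 4 = 4 + 2*C)
√(Z(49) + 39*p(2)) = √(49 + 39*(4 + 2*2)) = √(49 + 39*(4 + 4)) = √(49 + 39*8) = √(49 + 312) = √361 = 19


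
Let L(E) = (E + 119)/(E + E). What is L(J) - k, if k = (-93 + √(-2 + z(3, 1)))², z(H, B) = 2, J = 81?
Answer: -700469/81 ≈ -8647.8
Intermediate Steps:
L(E) = (119 + E)/(2*E) (L(E) = (119 + E)/((2*E)) = (119 + E)*(1/(2*E)) = (119 + E)/(2*E))
k = 8649 (k = (-93 + √(-2 + 2))² = (-93 + √0)² = (-93 + 0)² = (-93)² = 8649)
L(J) - k = (½)*(119 + 81)/81 - 1*8649 = (½)*(1/81)*200 - 8649 = 100/81 - 8649 = -700469/81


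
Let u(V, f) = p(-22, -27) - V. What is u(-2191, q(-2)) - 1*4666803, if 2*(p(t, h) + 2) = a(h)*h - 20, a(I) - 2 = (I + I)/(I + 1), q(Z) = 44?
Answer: -121281655/26 ≈ -4.6647e+6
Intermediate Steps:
a(I) = 2 + 2*I/(1 + I) (a(I) = 2 + (I + I)/(I + 1) = 2 + (2*I)/(1 + I) = 2 + 2*I/(1 + I))
p(t, h) = -12 + h*(1 + 2*h)/(1 + h) (p(t, h) = -2 + ((2*(1 + 2*h)/(1 + h))*h - 20)/2 = -2 + (2*h*(1 + 2*h)/(1 + h) - 20)/2 = -2 + (-20 + 2*h*(1 + 2*h)/(1 + h))/2 = -2 + (-10 + h*(1 + 2*h)/(1 + h)) = -12 + h*(1 + 2*h)/(1 + h))
u(V, f) = -1743/26 - V (u(V, f) = (-12 - 11*(-27) + 2*(-27)²)/(1 - 27) - V = (-12 + 297 + 2*729)/(-26) - V = -(-12 + 297 + 1458)/26 - V = -1/26*1743 - V = -1743/26 - V)
u(-2191, q(-2)) - 1*4666803 = (-1743/26 - 1*(-2191)) - 1*4666803 = (-1743/26 + 2191) - 4666803 = 55223/26 - 4666803 = -121281655/26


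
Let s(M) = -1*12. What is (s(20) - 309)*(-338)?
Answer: 108498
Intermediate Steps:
s(M) = -12
(s(20) - 309)*(-338) = (-12 - 309)*(-338) = -321*(-338) = 108498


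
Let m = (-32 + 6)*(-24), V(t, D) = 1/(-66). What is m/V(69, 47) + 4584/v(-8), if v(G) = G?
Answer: -41757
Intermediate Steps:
V(t, D) = -1/66
m = 624 (m = -26*(-24) = 624)
m/V(69, 47) + 4584/v(-8) = 624/(-1/66) + 4584/(-8) = 624*(-66) + 4584*(-1/8) = -41184 - 573 = -41757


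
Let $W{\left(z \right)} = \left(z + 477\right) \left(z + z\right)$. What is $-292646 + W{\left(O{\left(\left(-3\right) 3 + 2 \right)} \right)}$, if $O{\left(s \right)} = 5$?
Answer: $-287826$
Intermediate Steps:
$W{\left(z \right)} = 2 z \left(477 + z\right)$ ($W{\left(z \right)} = \left(477 + z\right) 2 z = 2 z \left(477 + z\right)$)
$-292646 + W{\left(O{\left(\left(-3\right) 3 + 2 \right)} \right)} = -292646 + 2 \cdot 5 \left(477 + 5\right) = -292646 + 2 \cdot 5 \cdot 482 = -292646 + 4820 = -287826$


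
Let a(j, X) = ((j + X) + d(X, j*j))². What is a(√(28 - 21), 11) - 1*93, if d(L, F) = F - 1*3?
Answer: 139 + 30*√7 ≈ 218.37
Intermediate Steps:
d(L, F) = -3 + F (d(L, F) = F - 3 = -3 + F)
a(j, X) = (-3 + X + j + j²)² (a(j, X) = ((j + X) + (-3 + j*j))² = ((X + j) + (-3 + j²))² = (-3 + X + j + j²)²)
a(√(28 - 21), 11) - 1*93 = (-3 + 11 + √(28 - 21) + (√(28 - 21))²)² - 1*93 = (-3 + 11 + √7 + (√7)²)² - 93 = (-3 + 11 + √7 + 7)² - 93 = (15 + √7)² - 93 = -93 + (15 + √7)²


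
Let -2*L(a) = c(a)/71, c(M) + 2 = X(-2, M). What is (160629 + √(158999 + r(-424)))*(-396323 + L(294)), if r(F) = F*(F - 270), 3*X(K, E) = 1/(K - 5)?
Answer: -9039857008807/142 - 1181835143*√453255/2982 ≈ -6.3928e+10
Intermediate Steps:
X(K, E) = 1/(3*(-5 + K)) (X(K, E) = 1/(3*(K - 5)) = 1/(3*(-5 + K)))
r(F) = F*(-270 + F)
c(M) = -43/21 (c(M) = -2 + 1/(3*(-5 - 2)) = -2 + (⅓)/(-7) = -2 + (⅓)*(-⅐) = -2 - 1/21 = -43/21)
L(a) = 43/2982 (L(a) = -(-43)/(42*71) = -½*(-43/1491) = 43/2982)
(160629 + √(158999 + r(-424)))*(-396323 + L(294)) = (160629 + √(158999 - 424*(-270 - 424)))*(-396323 + 43/2982) = (160629 + √(158999 - 424*(-694)))*(-1181835143/2982) = (160629 + √(158999 + 294256))*(-1181835143/2982) = (160629 + √453255)*(-1181835143/2982) = -9039857008807/142 - 1181835143*√453255/2982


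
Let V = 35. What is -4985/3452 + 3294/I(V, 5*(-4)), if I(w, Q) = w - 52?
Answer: -11455633/58684 ≈ -195.21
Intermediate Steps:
I(w, Q) = -52 + w
-4985/3452 + 3294/I(V, 5*(-4)) = -4985/3452 + 3294/(-52 + 35) = -4985*1/3452 + 3294/(-17) = -4985/3452 + 3294*(-1/17) = -4985/3452 - 3294/17 = -11455633/58684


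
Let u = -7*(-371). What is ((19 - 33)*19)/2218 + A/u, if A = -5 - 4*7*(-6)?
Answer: -164634/2880073 ≈ -0.057163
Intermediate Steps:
A = 163 (A = -5 - 28*(-6) = -5 + 168 = 163)
u = 2597
((19 - 33)*19)/2218 + A/u = ((19 - 33)*19)/2218 + 163/2597 = -14*19*(1/2218) + 163*(1/2597) = -266*1/2218 + 163/2597 = -133/1109 + 163/2597 = -164634/2880073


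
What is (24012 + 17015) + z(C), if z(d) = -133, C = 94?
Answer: 40894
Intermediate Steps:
(24012 + 17015) + z(C) = (24012 + 17015) - 133 = 41027 - 133 = 40894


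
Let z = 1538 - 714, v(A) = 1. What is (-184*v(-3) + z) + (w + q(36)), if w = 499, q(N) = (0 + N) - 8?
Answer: 1167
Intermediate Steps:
q(N) = -8 + N (q(N) = N - 8 = -8 + N)
z = 824
(-184*v(-3) + z) + (w + q(36)) = (-184*1 + 824) + (499 + (-8 + 36)) = (-184 + 824) + (499 + 28) = 640 + 527 = 1167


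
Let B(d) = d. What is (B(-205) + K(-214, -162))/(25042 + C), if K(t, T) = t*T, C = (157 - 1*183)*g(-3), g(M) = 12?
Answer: 34463/24730 ≈ 1.3936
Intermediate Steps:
C = -312 (C = (157 - 1*183)*12 = (157 - 183)*12 = -26*12 = -312)
K(t, T) = T*t
(B(-205) + K(-214, -162))/(25042 + C) = (-205 - 162*(-214))/(25042 - 312) = (-205 + 34668)/24730 = 34463*(1/24730) = 34463/24730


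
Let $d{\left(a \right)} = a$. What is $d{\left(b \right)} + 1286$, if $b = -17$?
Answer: $1269$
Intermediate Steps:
$d{\left(b \right)} + 1286 = -17 + 1286 = 1269$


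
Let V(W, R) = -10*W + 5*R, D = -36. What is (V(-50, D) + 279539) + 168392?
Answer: 448251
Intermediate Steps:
(V(-50, D) + 279539) + 168392 = ((-10*(-50) + 5*(-36)) + 279539) + 168392 = ((500 - 180) + 279539) + 168392 = (320 + 279539) + 168392 = 279859 + 168392 = 448251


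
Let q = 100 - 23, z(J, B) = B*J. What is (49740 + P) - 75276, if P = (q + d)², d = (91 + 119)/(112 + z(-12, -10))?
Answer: -261945047/13456 ≈ -19467.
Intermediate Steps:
q = 77
d = 105/116 (d = (91 + 119)/(112 - 10*(-12)) = 210/(112 + 120) = 210/232 = 210*(1/232) = 105/116 ≈ 0.90517)
P = 81667369/13456 (P = (77 + 105/116)² = (9037/116)² = 81667369/13456 ≈ 6069.2)
(49740 + P) - 75276 = (49740 + 81667369/13456) - 75276 = 750968809/13456 - 75276 = -261945047/13456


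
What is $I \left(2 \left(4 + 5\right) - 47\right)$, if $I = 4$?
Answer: $-116$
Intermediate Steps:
$I \left(2 \left(4 + 5\right) - 47\right) = 4 \left(2 \left(4 + 5\right) - 47\right) = 4 \left(2 \cdot 9 - 47\right) = 4 \left(18 - 47\right) = 4 \left(-29\right) = -116$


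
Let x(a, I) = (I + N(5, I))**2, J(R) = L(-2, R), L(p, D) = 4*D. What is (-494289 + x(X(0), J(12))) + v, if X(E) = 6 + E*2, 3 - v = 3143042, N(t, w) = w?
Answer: -3628112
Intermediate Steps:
v = -3143039 (v = 3 - 1*3143042 = 3 - 3143042 = -3143039)
X(E) = 6 + 2*E
J(R) = 4*R
x(a, I) = 4*I**2 (x(a, I) = (I + I)**2 = (2*I)**2 = 4*I**2)
(-494289 + x(X(0), J(12))) + v = (-494289 + 4*(4*12)**2) - 3143039 = (-494289 + 4*48**2) - 3143039 = (-494289 + 4*2304) - 3143039 = (-494289 + 9216) - 3143039 = -485073 - 3143039 = -3628112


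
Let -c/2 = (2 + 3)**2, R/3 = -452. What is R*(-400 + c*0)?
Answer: 542400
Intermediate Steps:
R = -1356 (R = 3*(-452) = -1356)
c = -50 (c = -2*(2 + 3)**2 = -2*5**2 = -2*25 = -50)
R*(-400 + c*0) = -1356*(-400 - 50*0) = -1356*(-400 + 0) = -1356*(-400) = 542400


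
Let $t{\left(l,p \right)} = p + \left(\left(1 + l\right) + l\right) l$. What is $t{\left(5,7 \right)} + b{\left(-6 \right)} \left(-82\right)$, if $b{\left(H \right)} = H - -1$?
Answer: $472$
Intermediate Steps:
$b{\left(H \right)} = 1 + H$ ($b{\left(H \right)} = H + 1 = 1 + H$)
$t{\left(l,p \right)} = p + l \left(1 + 2 l\right)$ ($t{\left(l,p \right)} = p + \left(1 + 2 l\right) l = p + l \left(1 + 2 l\right)$)
$t{\left(5,7 \right)} + b{\left(-6 \right)} \left(-82\right) = \left(5 + 7 + 2 \cdot 5^{2}\right) + \left(1 - 6\right) \left(-82\right) = \left(5 + 7 + 2 \cdot 25\right) - -410 = \left(5 + 7 + 50\right) + 410 = 62 + 410 = 472$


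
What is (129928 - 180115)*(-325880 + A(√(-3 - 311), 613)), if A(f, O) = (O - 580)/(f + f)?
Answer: 16354939560 + 1656171*I*√314/628 ≈ 1.6355e+10 + 46732.0*I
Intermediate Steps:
A(f, O) = (-580 + O)/(2*f) (A(f, O) = (-580 + O)/((2*f)) = (-580 + O)*(1/(2*f)) = (-580 + O)/(2*f))
(129928 - 180115)*(-325880 + A(√(-3 - 311), 613)) = (129928 - 180115)*(-325880 + (-580 + 613)/(2*(√(-3 - 311)))) = -50187*(-325880 + (½)*33/√(-314)) = -50187*(-325880 + (½)*33/(I*√314)) = -50187*(-325880 + (½)*(-I*√314/314)*33) = -50187*(-325880 - 33*I*√314/628) = 16354939560 + 1656171*I*√314/628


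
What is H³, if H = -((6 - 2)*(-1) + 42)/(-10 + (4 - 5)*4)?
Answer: 6859/343 ≈ 19.997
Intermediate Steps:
H = 19/7 (H = -(4*(-1) + 42)/(-10 - 1*4) = -(-4 + 42)/(-10 - 4) = -38/(-14) = -38*(-1)/14 = -1*(-19/7) = 19/7 ≈ 2.7143)
H³ = (19/7)³ = 6859/343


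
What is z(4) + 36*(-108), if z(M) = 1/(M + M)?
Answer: -31103/8 ≈ -3887.9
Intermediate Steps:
z(M) = 1/(2*M)
z(4) + 36*(-108) = (½)/4 + 36*(-108) = (½)*(¼) - 3888 = ⅛ - 3888 = -31103/8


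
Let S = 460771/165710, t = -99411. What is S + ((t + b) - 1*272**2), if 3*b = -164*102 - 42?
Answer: -29659143579/165710 ≈ -1.7898e+5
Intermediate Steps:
b = -5590 (b = (-164*102 - 42)/3 = (-16728 - 42)/3 = (1/3)*(-16770) = -5590)
S = 460771/165710 (S = 460771*(1/165710) = 460771/165710 ≈ 2.7806)
S + ((t + b) - 1*272**2) = 460771/165710 + ((-99411 - 5590) - 1*272**2) = 460771/165710 + (-105001 - 1*73984) = 460771/165710 + (-105001 - 73984) = 460771/165710 - 178985 = -29659143579/165710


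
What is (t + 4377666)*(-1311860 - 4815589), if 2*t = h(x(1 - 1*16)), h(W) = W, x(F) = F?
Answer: -53647758396333/2 ≈ -2.6824e+13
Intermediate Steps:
t = -15/2 (t = (1 - 1*16)/2 = (1 - 16)/2 = (½)*(-15) = -15/2 ≈ -7.5000)
(t + 4377666)*(-1311860 - 4815589) = (-15/2 + 4377666)*(-1311860 - 4815589) = (8755317/2)*(-6127449) = -53647758396333/2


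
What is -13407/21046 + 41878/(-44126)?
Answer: -736480835/464337898 ≈ -1.5861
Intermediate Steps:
-13407/21046 + 41878/(-44126) = -13407*1/21046 + 41878*(-1/44126) = -13407/21046 - 20939/22063 = -736480835/464337898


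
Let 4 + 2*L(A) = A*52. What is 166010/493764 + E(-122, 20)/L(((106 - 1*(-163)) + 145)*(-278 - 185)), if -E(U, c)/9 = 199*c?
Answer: 211259076955/615197108694 ≈ 0.34340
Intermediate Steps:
E(U, c) = -1791*c
L(A) = -2 + 26*A (L(A) = -2 + (A*52)/2 = -2 + (52*A)/2 = -2 + 26*A)
166010/493764 + E(-122, 20)/L(((106 - 1*(-163)) + 145)*(-278 - 185)) = 166010/493764 + (-1791*20)/(-2 + 26*(((106 - 1*(-163)) + 145)*(-278 - 185))) = 166010*(1/493764) - 35820/(-2 + 26*(((106 + 163) + 145)*(-463))) = 83005/246882 - 35820/(-2 + 26*((269 + 145)*(-463))) = 83005/246882 - 35820/(-2 + 26*(414*(-463))) = 83005/246882 - 35820/(-2 + 26*(-191682)) = 83005/246882 - 35820/(-2 - 4983732) = 83005/246882 - 35820/(-4983734) = 83005/246882 - 35820*(-1/4983734) = 83005/246882 + 17910/2491867 = 211259076955/615197108694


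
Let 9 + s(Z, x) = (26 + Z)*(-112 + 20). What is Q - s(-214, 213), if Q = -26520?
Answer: -43807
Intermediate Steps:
s(Z, x) = -2401 - 92*Z (s(Z, x) = -9 + (26 + Z)*(-112 + 20) = -9 + (26 + Z)*(-92) = -9 + (-2392 - 92*Z) = -2401 - 92*Z)
Q - s(-214, 213) = -26520 - (-2401 - 92*(-214)) = -26520 - (-2401 + 19688) = -26520 - 1*17287 = -26520 - 17287 = -43807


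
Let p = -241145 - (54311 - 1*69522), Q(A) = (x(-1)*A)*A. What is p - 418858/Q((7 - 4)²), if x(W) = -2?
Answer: -18091225/81 ≈ -2.2335e+5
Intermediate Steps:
Q(A) = -2*A² (Q(A) = (-2*A)*A = -2*A²)
p = -225934 (p = -241145 - (54311 - 69522) = -241145 - 1*(-15211) = -241145 + 15211 = -225934)
p - 418858/Q((7 - 4)²) = -225934 - 418858/((-2*(7 - 4)⁴)) = -225934 - 418858/((-2*(3²)²)) = -225934 - 418858/((-2*9²)) = -225934 - 418858/((-2*81)) = -225934 - 418858/(-162) = -225934 - 418858*(-1)/162 = -225934 - 1*(-209429/81) = -225934 + 209429/81 = -18091225/81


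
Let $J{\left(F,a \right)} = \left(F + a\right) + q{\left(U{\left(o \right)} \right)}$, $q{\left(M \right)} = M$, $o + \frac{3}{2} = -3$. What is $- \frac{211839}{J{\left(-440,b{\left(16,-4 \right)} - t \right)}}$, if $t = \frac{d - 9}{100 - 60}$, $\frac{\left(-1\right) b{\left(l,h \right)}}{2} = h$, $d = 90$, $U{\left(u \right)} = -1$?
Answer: $\frac{8473560}{17401} \approx 486.96$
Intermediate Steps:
$o = - \frac{9}{2}$ ($o = - \frac{3}{2} - 3 = - \frac{9}{2} \approx -4.5$)
$b{\left(l,h \right)} = - 2 h$
$t = \frac{81}{40}$ ($t = \frac{90 - 9}{100 - 60} = \frac{81}{40} \approx 2.025$)
$J{\left(F,a \right)} = -1 + F + a$ ($J{\left(F,a \right)} = \left(F + a\right) - 1 = -1 + F + a$)
$- \frac{211839}{J{\left(-440,b{\left(16,-4 \right)} - t \right)}} = - \frac{211839}{-1 - 440 - - \frac{239}{40}} = - \frac{211839}{-1 - 440 + \left(8 - \frac{81}{40}\right)} = - \frac{211839}{-1 - 440 + \frac{239}{40}} = - \frac{211839}{- \frac{17401}{40}} = \left(-211839\right) \left(- \frac{40}{17401}\right) = \frac{8473560}{17401}$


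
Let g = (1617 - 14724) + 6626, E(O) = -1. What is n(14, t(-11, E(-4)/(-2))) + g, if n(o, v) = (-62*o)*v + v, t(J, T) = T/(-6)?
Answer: -25635/4 ≈ -6408.8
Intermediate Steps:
t(J, T) = -T/6 (t(J, T) = T*(-⅙) = -T/6)
n(o, v) = v - 62*o*v (n(o, v) = -62*o*v + v = v - 62*o*v)
g = -6481 (g = -13107 + 6626 = -6481)
n(14, t(-11, E(-4)/(-2))) + g = (-(-1)/(6*(-2)))*(1 - 62*14) - 6481 = (-(-1)*(-1)/12)*(1 - 868) - 6481 = -⅙*½*(-867) - 6481 = -1/12*(-867) - 6481 = 289/4 - 6481 = -25635/4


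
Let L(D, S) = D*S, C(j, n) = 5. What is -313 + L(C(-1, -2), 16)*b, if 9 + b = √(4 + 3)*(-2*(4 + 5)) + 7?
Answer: -473 - 1440*√7 ≈ -4282.9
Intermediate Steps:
b = -2 - 18*√7 (b = -9 + (√(4 + 3)*(-2*(4 + 5)) + 7) = -9 + (√7*(-2*9) + 7) = -9 + (√7*(-18) + 7) = -9 + (-18*√7 + 7) = -9 + (7 - 18*√7) = -2 - 18*√7 ≈ -49.624)
-313 + L(C(-1, -2), 16)*b = -313 + (5*16)*(-2 - 18*√7) = -313 + 80*(-2 - 18*√7) = -313 + (-160 - 1440*√7) = -473 - 1440*√7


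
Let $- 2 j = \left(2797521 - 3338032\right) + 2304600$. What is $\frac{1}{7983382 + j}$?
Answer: $\frac{2}{14202675} \approx 1.4082 \cdot 10^{-7}$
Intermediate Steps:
$j = - \frac{1764089}{2}$ ($j = - \frac{\left(2797521 - 3338032\right) + 2304600}{2} = - \frac{-540511 + 2304600}{2} = \left(- \frac{1}{2}\right) 1764089 = - \frac{1764089}{2} \approx -8.8204 \cdot 10^{5}$)
$\frac{1}{7983382 + j} = \frac{1}{7983382 - \frac{1764089}{2}} = \frac{1}{\frac{14202675}{2}} = \frac{2}{14202675}$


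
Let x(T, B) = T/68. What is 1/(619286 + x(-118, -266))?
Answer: 34/21055665 ≈ 1.6148e-6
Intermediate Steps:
x(T, B) = T/68 (x(T, B) = T*(1/68) = T/68)
1/(619286 + x(-118, -266)) = 1/(619286 + (1/68)*(-118)) = 1/(619286 - 59/34) = 1/(21055665/34) = 34/21055665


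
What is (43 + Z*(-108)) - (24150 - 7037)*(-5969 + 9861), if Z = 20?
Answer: -66605913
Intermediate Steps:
(43 + Z*(-108)) - (24150 - 7037)*(-5969 + 9861) = (43 + 20*(-108)) - (24150 - 7037)*(-5969 + 9861) = (43 - 2160) - 17113*3892 = -2117 - 1*66603796 = -2117 - 66603796 = -66605913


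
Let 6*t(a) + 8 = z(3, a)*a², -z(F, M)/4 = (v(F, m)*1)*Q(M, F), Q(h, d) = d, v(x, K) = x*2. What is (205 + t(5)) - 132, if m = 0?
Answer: -685/3 ≈ -228.33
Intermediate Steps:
v(x, K) = 2*x
z(F, M) = -8*F² (z(F, M) = -4*(2*F)*1*F = -4*2*F*F = -8*F²)
t(a) = -4/3 - 12*a² (t(a) = -4/3 + ((-8*3²)*a²)/6 = -4/3 + ((-8*9)*a²)/6 = -4/3 + (-72*a²)/6 = -4/3 - 12*a²)
(205 + t(5)) - 132 = (205 + (-4/3 - 12*5²)) - 132 = (205 + (-4/3 - 12*25)) - 132 = (205 + (-4/3 - 300)) - 132 = (205 - 904/3) - 132 = -289/3 - 132 = -685/3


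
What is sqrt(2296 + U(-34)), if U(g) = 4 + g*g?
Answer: 24*sqrt(6) ≈ 58.788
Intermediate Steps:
U(g) = 4 + g**2
sqrt(2296 + U(-34)) = sqrt(2296 + (4 + (-34)**2)) = sqrt(2296 + (4 + 1156)) = sqrt(2296 + 1160) = sqrt(3456) = 24*sqrt(6)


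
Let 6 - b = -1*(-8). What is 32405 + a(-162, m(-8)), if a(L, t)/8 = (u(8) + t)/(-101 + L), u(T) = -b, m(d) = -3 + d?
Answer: 8522587/263 ≈ 32405.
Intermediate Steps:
b = -2 (b = 6 - (-1)*(-8) = 6 - 1*8 = 6 - 8 = -2)
u(T) = 2 (u(T) = -1*(-2) = 2)
a(L, t) = 8*(2 + t)/(-101 + L) (a(L, t) = 8*((2 + t)/(-101 + L)) = 8*(2 + t)/(-101 + L))
32405 + a(-162, m(-8)) = 32405 + 8*(2 + (-3 - 8))/(-101 - 162) = 32405 + 8*(2 - 11)/(-263) = 32405 + 8*(-1/263)*(-9) = 32405 + 72/263 = 8522587/263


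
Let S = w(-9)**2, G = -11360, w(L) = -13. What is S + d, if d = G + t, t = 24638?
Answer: 13447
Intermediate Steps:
S = 169 (S = (-13)**2 = 169)
d = 13278 (d = -11360 + 24638 = 13278)
S + d = 169 + 13278 = 13447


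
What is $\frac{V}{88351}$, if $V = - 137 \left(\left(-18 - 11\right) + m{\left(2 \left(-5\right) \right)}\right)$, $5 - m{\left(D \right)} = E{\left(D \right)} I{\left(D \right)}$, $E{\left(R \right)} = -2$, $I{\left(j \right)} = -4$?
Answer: $\frac{4384}{88351} \approx 0.04962$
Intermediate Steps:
$m{\left(D \right)} = -3$ ($m{\left(D \right)} = 5 - \left(-2\right) \left(-4\right) = 5 - 8 = -3$)
$V = 4384$ ($V = - 137 \left(\left(-18 - 11\right) - 3\right) = - 137 \left(-29 - 3\right) = \left(-137\right) \left(-32\right) = 4384$)
$\frac{V}{88351} = \frac{4384}{88351}$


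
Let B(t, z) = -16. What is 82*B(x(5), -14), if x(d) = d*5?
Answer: -1312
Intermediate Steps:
x(d) = 5*d
82*B(x(5), -14) = 82*(-16) = -1312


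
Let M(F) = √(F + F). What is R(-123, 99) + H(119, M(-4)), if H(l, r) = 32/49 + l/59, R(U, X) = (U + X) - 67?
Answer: -255362/2891 ≈ -88.330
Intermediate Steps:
M(F) = √2*√F (M(F) = √(2*F) = √2*√F)
R(U, X) = -67 + U + X
H(l, r) = 32/49 + l/59 (H(l, r) = 32*(1/49) + l*(1/59) = 32/49 + l/59)
R(-123, 99) + H(119, M(-4)) = (-67 - 123 + 99) + (32/49 + (1/59)*119) = -91 + (32/49 + 119/59) = -91 + 7719/2891 = -255362/2891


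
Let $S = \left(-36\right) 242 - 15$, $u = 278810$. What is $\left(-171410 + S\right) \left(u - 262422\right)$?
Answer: $-2952085156$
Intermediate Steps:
$S = -8727$ ($S = -8712 - 15 = -8727$)
$\left(-171410 + S\right) \left(u - 262422\right) = \left(-171410 - 8727\right) \left(278810 - 262422\right) = \left(-180137\right) 16388 = -2952085156$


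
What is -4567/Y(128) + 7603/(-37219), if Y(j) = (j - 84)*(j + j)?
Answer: -255619365/419234816 ≈ -0.60973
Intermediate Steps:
Y(j) = 2*j*(-84 + j) (Y(j) = (-84 + j)*(2*j) = 2*j*(-84 + j))
-4567/Y(128) + 7603/(-37219) = -4567*1/(256*(-84 + 128)) + 7603/(-37219) = -4567/(2*128*44) + 7603*(-1/37219) = -4567/11264 - 7603/37219 = -255619365/419234816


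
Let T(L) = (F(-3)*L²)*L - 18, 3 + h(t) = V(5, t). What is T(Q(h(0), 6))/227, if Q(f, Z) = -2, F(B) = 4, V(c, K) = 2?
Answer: -50/227 ≈ -0.22026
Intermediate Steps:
h(t) = -1 (h(t) = -3 + 2 = -1)
T(L) = -18 + 4*L³ (T(L) = (4*L²)*L - 18 = 4*L³ - 18 = -18 + 4*L³)
T(Q(h(0), 6))/227 = (-18 + 4*(-2)³)/227 = (-18 + 4*(-8))*(1/227) = (-18 - 32)*(1/227) = -50*1/227 = -50/227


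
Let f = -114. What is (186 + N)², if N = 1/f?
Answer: 449567209/12996 ≈ 34593.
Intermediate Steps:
N = -1/114 (N = 1/(-114) = -1/114 ≈ -0.0087719)
(186 + N)² = (186 - 1/114)² = (21203/114)² = 449567209/12996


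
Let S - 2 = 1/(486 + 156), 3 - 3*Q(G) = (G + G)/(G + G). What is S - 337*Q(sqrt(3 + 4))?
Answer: -142951/642 ≈ -222.67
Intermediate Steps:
Q(G) = 2/3 (Q(G) = 1 - (G + G)/(3*(G + G)) = 1 - 2*G/(3*(2*G)) = 1 - 2*G*1/(2*G)/3 = 1 - 1/3*1 = 1 - 1/3 = 2/3)
S = 1285/642 (S = 2 + 1/(486 + 156) = 2 + 1/642 = 1285/642 ≈ 2.0016)
S - 337*Q(sqrt(3 + 4)) = 1285/642 - 337*2/3 = 1285/642 - 674/3 = -142951/642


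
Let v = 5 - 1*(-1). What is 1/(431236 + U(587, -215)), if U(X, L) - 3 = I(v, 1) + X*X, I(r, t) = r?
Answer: 1/775814 ≈ 1.2890e-6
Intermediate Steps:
v = 6 (v = 5 + 1 = 6)
U(X, L) = 9 + X² (U(X, L) = 3 + (6 + X*X) = 3 + (6 + X²) = 9 + X²)
1/(431236 + U(587, -215)) = 1/(431236 + (9 + 587²)) = 1/(431236 + (9 + 344569)) = 1/(431236 + 344578) = 1/775814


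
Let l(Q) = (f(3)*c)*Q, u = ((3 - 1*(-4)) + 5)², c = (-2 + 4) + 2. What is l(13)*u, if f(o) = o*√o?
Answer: 22464*√3 ≈ 38909.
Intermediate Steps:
f(o) = o^(3/2)
c = 4 (c = 2 + 2 = 4)
u = 144 (u = ((3 + 4) + 5)² = (7 + 5)² = 12² = 144)
l(Q) = 12*Q*√3 (l(Q) = (3^(3/2)*4)*Q = ((3*√3)*4)*Q = (12*√3)*Q = 12*Q*√3)
l(13)*u = (12*13*√3)*144 = (156*√3)*144 = 22464*√3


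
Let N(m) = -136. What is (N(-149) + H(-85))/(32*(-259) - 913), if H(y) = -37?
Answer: 173/9201 ≈ 0.018802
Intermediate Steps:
(N(-149) + H(-85))/(32*(-259) - 913) = (-136 - 37)/(32*(-259) - 913) = -173/(-8288 - 913) = -173/(-9201) = -173*(-1/9201) = 173/9201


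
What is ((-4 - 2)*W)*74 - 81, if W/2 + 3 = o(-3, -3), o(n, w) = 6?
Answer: -2745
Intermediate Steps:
W = 6 (W = -6 + 2*6 = -6 + 12 = 6)
((-4 - 2)*W)*74 - 81 = ((-4 - 2)*6)*74 - 81 = -6*6*74 - 81 = -36*74 - 81 = -2664 - 81 = -2745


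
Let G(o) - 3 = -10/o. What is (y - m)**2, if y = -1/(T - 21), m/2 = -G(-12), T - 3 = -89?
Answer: 6071296/103041 ≈ 58.921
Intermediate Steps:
T = -86 (T = 3 - 89 = -86)
G(o) = 3 - 10/o
m = -23/3 (m = 2*(-(3 - 10/(-12))) = 2*(-(3 - 10*(-1/12))) = 2*(-(3 + 5/6)) = 2*(-1*23/6) = 2*(-23/6) = -23/3 ≈ -7.6667)
y = 1/107 (y = -1/(-86 - 21) = -1/(-107) = -1*(-1/107) = 1/107 ≈ 0.0093458)
(y - m)**2 = (1/107 - 1*(-23/3))**2 = (1/107 + 23/3)**2 = (2464/321)**2 = 6071296/103041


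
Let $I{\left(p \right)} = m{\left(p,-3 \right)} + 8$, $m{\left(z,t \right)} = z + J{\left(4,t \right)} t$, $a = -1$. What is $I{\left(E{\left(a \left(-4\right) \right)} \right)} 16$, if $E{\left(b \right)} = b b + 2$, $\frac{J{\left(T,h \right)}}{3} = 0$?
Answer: $416$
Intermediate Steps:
$J{\left(T,h \right)} = 0$ ($J{\left(T,h \right)} = 3 \cdot 0 = 0$)
$m{\left(z,t \right)} = z$ ($m{\left(z,t \right)} = z + 0 t = z + 0 = z$)
$E{\left(b \right)} = 2 + b^{2}$ ($E{\left(b \right)} = b^{2} + 2 = 2 + b^{2}$)
$I{\left(p \right)} = 8 + p$ ($I{\left(p \right)} = p + 8 = 8 + p$)
$I{\left(E{\left(a \left(-4\right) \right)} \right)} 16 = \left(8 + \left(2 + \left(\left(-1\right) \left(-4\right)\right)^{2}\right)\right) 16 = \left(8 + \left(2 + 4^{2}\right)\right) 16 = \left(8 + \left(2 + 16\right)\right) 16 = \left(8 + 18\right) 16 = 26 \cdot 16 = 416$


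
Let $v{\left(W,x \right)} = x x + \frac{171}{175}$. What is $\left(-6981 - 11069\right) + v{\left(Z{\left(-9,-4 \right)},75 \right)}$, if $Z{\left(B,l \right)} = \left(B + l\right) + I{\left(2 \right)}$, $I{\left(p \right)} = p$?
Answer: $- \frac{2174204}{175} \approx -12424.0$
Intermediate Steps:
$Z{\left(B,l \right)} = 2 + B + l$ ($Z{\left(B,l \right)} = \left(B + l\right) + 2 = 2 + B + l$)
$v{\left(W,x \right)} = \frac{171}{175} + x^{2}$ ($v{\left(W,x \right)} = x^{2} + 171 \cdot \frac{1}{175} = x^{2} + \frac{171}{175} = \frac{171}{175} + x^{2}$)
$\left(-6981 - 11069\right) + v{\left(Z{\left(-9,-4 \right)},75 \right)} = \left(-6981 - 11069\right) + \left(\frac{171}{175} + 75^{2}\right) = -18050 + \left(\frac{171}{175} + 5625\right) = -18050 + \frac{984546}{175} = - \frac{2174204}{175}$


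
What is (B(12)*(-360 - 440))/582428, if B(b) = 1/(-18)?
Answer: 100/1310463 ≈ 7.6309e-5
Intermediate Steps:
B(b) = -1/18
(B(12)*(-360 - 440))/582428 = -(-360 - 440)/18/582428 = -1/18*(-800)*(1/582428) = (400/9)*(1/582428) = 100/1310463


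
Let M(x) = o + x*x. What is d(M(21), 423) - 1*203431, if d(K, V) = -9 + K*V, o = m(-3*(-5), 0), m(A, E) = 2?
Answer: -16051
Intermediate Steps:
o = 2
M(x) = 2 + x² (M(x) = 2 + x*x = 2 + x²)
d(M(21), 423) - 1*203431 = (-9 + (2 + 21²)*423) - 1*203431 = (-9 + (2 + 441)*423) - 203431 = (-9 + 443*423) - 203431 = (-9 + 187389) - 203431 = 187380 - 203431 = -16051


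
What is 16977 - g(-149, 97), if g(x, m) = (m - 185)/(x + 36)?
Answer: 1918313/113 ≈ 16976.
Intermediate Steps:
g(x, m) = (-185 + m)/(36 + x)
16977 - g(-149, 97) = 16977 - (-185 + 97)/(36 - 149) = 16977 - (-88)/(-113) = 16977 - (-1)*(-88)/113 = 16977 - 1*88/113 = 16977 - 88/113 = 1918313/113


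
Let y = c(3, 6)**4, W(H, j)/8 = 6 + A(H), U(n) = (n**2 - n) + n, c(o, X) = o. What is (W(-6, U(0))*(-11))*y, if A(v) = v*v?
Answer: -299376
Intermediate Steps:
A(v) = v**2
U(n) = n**2
W(H, j) = 48 + 8*H**2 (W(H, j) = 8*(6 + H**2) = 48 + 8*H**2)
y = 81 (y = 3**4 = 81)
(W(-6, U(0))*(-11))*y = ((48 + 8*(-6)**2)*(-11))*81 = ((48 + 8*36)*(-11))*81 = ((48 + 288)*(-11))*81 = (336*(-11))*81 = -3696*81 = -299376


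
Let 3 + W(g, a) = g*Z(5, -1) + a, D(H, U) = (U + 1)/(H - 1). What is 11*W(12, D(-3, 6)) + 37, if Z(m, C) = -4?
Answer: -2173/4 ≈ -543.25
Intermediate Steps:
D(H, U) = (1 + U)/(-1 + H)
W(g, a) = -3 + a - 4*g (W(g, a) = -3 + (g*(-4) + a) = -3 + (-4*g + a) = -3 + (a - 4*g) = -3 + a - 4*g)
11*W(12, D(-3, 6)) + 37 = 11*(-3 + (1 + 6)/(-1 - 3) - 4*12) + 37 = 11*(-3 + 7/(-4) - 48) + 37 = 11*(-3 - 1/4*7 - 48) + 37 = 11*(-3 - 7/4 - 48) + 37 = 11*(-211/4) + 37 = -2321/4 + 37 = -2173/4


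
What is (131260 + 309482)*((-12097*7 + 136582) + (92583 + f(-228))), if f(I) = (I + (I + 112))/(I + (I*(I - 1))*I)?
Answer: 63174593245023368/992047 ≈ 6.3681e+10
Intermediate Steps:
f(I) = (112 + 2*I)/(I + I**2*(-1 + I)) (f(I) = (I + (112 + I))/(I + (I*(-1 + I))*I) = (112 + 2*I)/(I + I**2*(-1 + I)))
(131260 + 309482)*((-12097*7 + 136582) + (92583 + f(-228))) = (131260 + 309482)*((-12097*7 + 136582) + (92583 + 2*(56 - 228)/(-228*(1 + (-228)**2 - 1*(-228))))) = 440742*((-84679 + 136582) + (92583 + 2*(-1/228)*(-172)/(1 + 51984 + 228))) = 440742*(51903 + (92583 + 2*(-1/228)*(-172)/52213)) = 440742*(51903 + (92583 + 2*(-1/228)*(1/52213)*(-172))) = 440742*(51903 + (92583 + 86/2976141)) = 440742*(51903 + 275540062289/2976141) = 440742*(430010708612/2976141) = 63174593245023368/992047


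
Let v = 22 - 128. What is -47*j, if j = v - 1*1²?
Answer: 5029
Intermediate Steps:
v = -106
j = -107 (j = -106 - 1*1² = -106 - 1*1 = -106 - 1 = -107)
-47*j = -47*(-107) = 5029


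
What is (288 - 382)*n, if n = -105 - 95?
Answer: 18800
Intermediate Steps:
n = -200
(288 - 382)*n = (288 - 382)*(-200) = -94*(-200) = 18800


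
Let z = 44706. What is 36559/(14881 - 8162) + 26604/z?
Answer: 302193155/50063269 ≈ 6.0362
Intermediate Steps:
36559/(14881 - 8162) + 26604/z = 36559/(14881 - 8162) + 26604/44706 = 36559/6719 + 26604*(1/44706) = 36559*(1/6719) + 4434/7451 = 36559/6719 + 4434/7451 = 302193155/50063269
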